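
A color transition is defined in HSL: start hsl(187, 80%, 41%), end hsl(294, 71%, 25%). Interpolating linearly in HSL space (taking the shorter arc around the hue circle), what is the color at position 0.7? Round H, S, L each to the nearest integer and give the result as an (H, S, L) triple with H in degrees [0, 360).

Hue arc: Δh = 294 − 187 = 107° (|Δh| ≤ 180, already the shorter path).
H = 187 + 0.7 × (107) = 261.9 → 262°
S = 80 + 0.7 × (71 − 80) = 73.7 → 74%
L = 41 + 0.7 × (25 − 41) = 29.8 → 30%

(262, 74, 30)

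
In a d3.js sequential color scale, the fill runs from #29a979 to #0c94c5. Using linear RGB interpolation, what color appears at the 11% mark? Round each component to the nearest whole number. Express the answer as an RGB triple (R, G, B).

(38, 167, 129)

#29a979 → (41, 169, 121); #0c94c5 → (12, 148, 197).
11% corresponds to t = 0.11.
R = 41 + 0.11 × (12 − 41) = 41 + 0.11 × -29 = 37.81 → 38
G = 169 + 0.11 × (148 − 169) = 169 + 0.11 × -21 = 166.69 → 167
B = 121 + 0.11 × (197 − 121) = 121 + 0.11 × 76 = 129.36 → 129
So the blended color is (38, 167, 129), about #26a781.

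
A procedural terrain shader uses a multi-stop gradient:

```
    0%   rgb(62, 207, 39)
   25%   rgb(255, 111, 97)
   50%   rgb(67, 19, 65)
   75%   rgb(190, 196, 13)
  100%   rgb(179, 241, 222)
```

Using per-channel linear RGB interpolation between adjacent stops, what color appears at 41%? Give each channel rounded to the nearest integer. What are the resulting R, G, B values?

(135, 52, 77)

41% lies between the 25% and 50% stops, so the local fraction is t = (41 − 25)/(50 − 25) = 16/25 ≈ 0.64.
R = 255 + 0.64 × (67 − 255) = 134.68 → 135
G = 111 + 0.64 × (19 − 111) = 52.12 → 52
B = 97 + 0.64 × (65 − 97) = 76.52 → 77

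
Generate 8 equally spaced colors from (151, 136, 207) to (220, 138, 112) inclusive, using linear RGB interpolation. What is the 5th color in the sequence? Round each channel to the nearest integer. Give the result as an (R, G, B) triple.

With 8 swatches and endpoints inclusive, swatch 5 sits at t = (5 − 1)/(8 − 1) = 4/7 ≈ 0.5714.
R = 151 + 0.5714 × (220 − 151) = 190.427 → 190
G = 136 + 0.5714 × (138 − 136) = 137.143 → 137
B = 207 + 0.5714 × (112 − 207) = 152.717 → 153

(190, 137, 153)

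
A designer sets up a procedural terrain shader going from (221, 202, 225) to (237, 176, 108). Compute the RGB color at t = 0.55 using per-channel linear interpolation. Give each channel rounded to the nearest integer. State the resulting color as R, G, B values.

R = 221 + 0.55 × (237 − 221) = 221 + 0.55 × 16 = 229.8 → 230
G = 202 + 0.55 × (176 − 202) = 202 + 0.55 × -26 = 187.7 → 188
B = 225 + 0.55 × (108 − 225) = 225 + 0.55 × -117 = 160.65 → 161

(230, 188, 161)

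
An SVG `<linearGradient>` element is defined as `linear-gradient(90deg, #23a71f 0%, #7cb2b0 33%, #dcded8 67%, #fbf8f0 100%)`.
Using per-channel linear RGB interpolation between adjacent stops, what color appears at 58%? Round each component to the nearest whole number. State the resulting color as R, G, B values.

(195, 210, 205)

58% lies between the 33% and 67% stops, so the local fraction is t = (58 − 33)/(67 − 33) = 25/34 ≈ 0.7353.
#7cb2b0 → (124, 178, 176); #dcded8 → (220, 222, 216).
R = 124 + 0.7353 × (220 − 124) = 194.589 → 195
G = 178 + 0.7353 × (222 − 178) = 210.353 → 210
B = 176 + 0.7353 × (216 − 176) = 205.412 → 205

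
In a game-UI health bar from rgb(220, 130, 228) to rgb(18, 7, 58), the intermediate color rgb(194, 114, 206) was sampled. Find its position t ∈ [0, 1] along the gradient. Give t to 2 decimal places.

Invert the lerp on the R channel (largest span, 202): t = (194 − 220) / (18 − 220) = -26/-202 = 0.12871.
Check on G: (114 − 130)/(7 − 130) = 0.1301 ✓

0.13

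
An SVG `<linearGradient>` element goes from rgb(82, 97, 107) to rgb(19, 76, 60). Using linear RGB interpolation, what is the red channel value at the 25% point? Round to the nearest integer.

R = 82 + 0.25 × (19 − 82) = 66.25 → 66

66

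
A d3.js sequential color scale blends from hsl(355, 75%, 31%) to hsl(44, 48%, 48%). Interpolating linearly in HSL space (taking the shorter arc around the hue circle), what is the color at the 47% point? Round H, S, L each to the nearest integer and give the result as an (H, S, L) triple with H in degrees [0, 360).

Hue: 44 − 355 = -311°, but |-311| > 180 so the shorter arc goes the other way: Δh = -311 + 360 = 49°.
H = 355 + 0.47 × (49) = 378.03 → 378 → 378 mod 360 = 18°
S = 75 + 0.47 × (48 − 75) = 62.31 → 62%
L = 31 + 0.47 × (48 − 31) = 38.99 → 39%

(18, 62, 39)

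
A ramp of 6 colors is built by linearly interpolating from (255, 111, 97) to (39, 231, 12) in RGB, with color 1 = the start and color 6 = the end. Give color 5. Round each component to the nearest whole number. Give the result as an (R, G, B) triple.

(82, 207, 29)

With 6 swatches and endpoints inclusive, swatch 5 sits at t = (5 − 1)/(6 − 1) = 4/5 ≈ 0.8.
R = 255 + 0.8 × (39 − 255) = 82.2 → 82
G = 111 + 0.8 × (231 − 111) = 207 → 207
B = 97 + 0.8 × (12 − 97) = 29 → 29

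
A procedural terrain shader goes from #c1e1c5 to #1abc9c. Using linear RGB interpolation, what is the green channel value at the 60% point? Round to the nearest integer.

G₁ = 225 (from #c1e1c5), G₂ = 188 (from #1abc9c).
G = 225 + 0.6 × (188 − 225) = 202.8 → 203

203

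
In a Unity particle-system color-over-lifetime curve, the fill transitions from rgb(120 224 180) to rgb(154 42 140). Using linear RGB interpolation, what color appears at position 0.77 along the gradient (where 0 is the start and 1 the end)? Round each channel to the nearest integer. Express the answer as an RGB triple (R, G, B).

R = 120 + 0.77 × (154 − 120) = 120 + 0.77 × 34 = 146.18 → 146
G = 224 + 0.77 × (42 − 224) = 224 + 0.77 × -182 = 83.86 → 84
B = 180 + 0.77 × (140 − 180) = 180 + 0.77 × -40 = 149.2 → 149
So the blended color is (146, 84, 149), about #925495.

(146, 84, 149)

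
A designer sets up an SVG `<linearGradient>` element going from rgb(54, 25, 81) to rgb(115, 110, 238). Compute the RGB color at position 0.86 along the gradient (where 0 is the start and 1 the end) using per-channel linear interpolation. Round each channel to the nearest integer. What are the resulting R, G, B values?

R = 54 + 0.86 × (115 − 54) = 54 + 0.86 × 61 = 106.46 → 106
G = 25 + 0.86 × (110 − 25) = 25 + 0.86 × 85 = 98.1 → 98
B = 81 + 0.86 × (238 − 81) = 81 + 0.86 × 157 = 216.02 → 216
So the blended color is (106, 98, 216), about #6a62d8.

(106, 98, 216)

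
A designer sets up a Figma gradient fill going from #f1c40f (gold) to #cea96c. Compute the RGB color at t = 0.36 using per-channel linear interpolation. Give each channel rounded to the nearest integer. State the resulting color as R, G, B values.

#f1c40f → (241, 196, 15); #cea96c → (206, 169, 108).
R = 241 + 0.36 × (206 − 241) = 241 + 0.36 × -35 = 228.4 → 228
G = 196 + 0.36 × (169 − 196) = 196 + 0.36 × -27 = 186.28 → 186
B = 15 + 0.36 × (108 − 15) = 15 + 0.36 × 93 = 48.48 → 48

(228, 186, 48)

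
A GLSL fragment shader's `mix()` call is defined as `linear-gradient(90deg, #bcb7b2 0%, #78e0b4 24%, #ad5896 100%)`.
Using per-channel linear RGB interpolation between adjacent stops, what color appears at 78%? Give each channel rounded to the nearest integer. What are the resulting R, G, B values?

78% lies between the 24% and 100% stops, so the local fraction is t = (78 − 24)/(100 − 24) = 54/76 ≈ 0.7105.
#78e0b4 → (120, 224, 180); #ad5896 → (173, 88, 150).
R = 120 + 0.7105 × (173 − 120) = 157.656 → 158
G = 224 + 0.7105 × (88 − 224) = 127.372 → 127
B = 180 + 0.7105 × (150 − 180) = 158.685 → 159

(158, 127, 159)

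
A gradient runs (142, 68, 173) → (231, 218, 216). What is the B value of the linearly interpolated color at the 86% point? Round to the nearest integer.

210

B = 173 + 0.86 × (216 − 173) = 209.98 → 210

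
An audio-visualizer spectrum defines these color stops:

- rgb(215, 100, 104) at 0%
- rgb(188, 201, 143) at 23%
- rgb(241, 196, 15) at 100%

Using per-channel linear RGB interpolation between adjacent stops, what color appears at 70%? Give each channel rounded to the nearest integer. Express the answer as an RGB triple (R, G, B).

70% lies between the 23% and 100% stops, so the local fraction is t = (70 − 23)/(100 − 23) = 47/77 ≈ 0.6104.
R = 188 + 0.6104 × (241 − 188) = 220.351 → 220
G = 201 + 0.6104 × (196 − 201) = 197.948 → 198
B = 143 + 0.6104 × (15 − 143) = 64.869 → 65

(220, 198, 65)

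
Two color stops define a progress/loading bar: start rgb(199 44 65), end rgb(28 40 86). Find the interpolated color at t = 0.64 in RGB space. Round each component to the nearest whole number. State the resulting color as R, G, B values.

R = 199 + 0.64 × (28 − 199) = 199 + 0.64 × -171 = 89.56 → 90
G = 44 + 0.64 × (40 − 44) = 44 + 0.64 × -4 = 41.44 → 41
B = 65 + 0.64 × (86 − 65) = 65 + 0.64 × 21 = 78.44 → 78

(90, 41, 78)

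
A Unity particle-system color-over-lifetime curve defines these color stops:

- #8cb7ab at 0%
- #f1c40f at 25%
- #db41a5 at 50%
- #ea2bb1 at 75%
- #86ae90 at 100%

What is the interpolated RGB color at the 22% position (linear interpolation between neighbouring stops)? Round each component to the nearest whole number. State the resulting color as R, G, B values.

22% lies between the 0% and 25% stops, so the local fraction is t = (22 − 0)/(25 − 0) = 22/25 ≈ 0.88.
#8cb7ab → (140, 183, 171); #f1c40f → (241, 196, 15).
R = 140 + 0.88 × (241 − 140) = 228.88 → 229
G = 183 + 0.88 × (196 − 183) = 194.44 → 194
B = 171 + 0.88 × (15 − 171) = 33.72 → 34

(229, 194, 34)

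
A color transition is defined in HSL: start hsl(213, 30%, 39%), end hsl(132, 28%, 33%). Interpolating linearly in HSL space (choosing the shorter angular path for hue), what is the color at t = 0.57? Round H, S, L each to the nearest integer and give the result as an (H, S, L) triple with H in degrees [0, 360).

(167, 29, 36)

Hue arc: Δh = 132 − 213 = -81° (|Δh| ≤ 180, already the shorter path).
H = 213 + 0.57 × (-81) = 166.83 → 167°
S = 30 + 0.57 × (28 − 30) = 28.86 → 29%
L = 39 + 0.57 × (33 − 39) = 35.58 → 36%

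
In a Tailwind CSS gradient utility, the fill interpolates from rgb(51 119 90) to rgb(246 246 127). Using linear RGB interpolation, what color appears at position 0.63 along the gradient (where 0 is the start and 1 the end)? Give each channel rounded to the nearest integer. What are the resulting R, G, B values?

R = 51 + 0.63 × (246 − 51) = 51 + 0.63 × 195 = 173.85 → 174
G = 119 + 0.63 × (246 − 119) = 119 + 0.63 × 127 = 199.01 → 199
B = 90 + 0.63 × (127 − 90) = 90 + 0.63 × 37 = 113.31 → 113

(174, 199, 113)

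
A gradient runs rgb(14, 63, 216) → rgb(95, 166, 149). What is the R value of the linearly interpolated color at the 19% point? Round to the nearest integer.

R = 14 + 0.19 × (95 − 14) = 29.39 → 29

29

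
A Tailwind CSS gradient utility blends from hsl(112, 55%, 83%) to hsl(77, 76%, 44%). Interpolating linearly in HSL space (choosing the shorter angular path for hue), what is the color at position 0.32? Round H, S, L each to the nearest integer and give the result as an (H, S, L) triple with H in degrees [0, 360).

(101, 62, 71)

Hue arc: Δh = 77 − 112 = -35° (|Δh| ≤ 180, already the shorter path).
H = 112 + 0.32 × (-35) = 100.8 → 101°
S = 55 + 0.32 × (76 − 55) = 61.72 → 62%
L = 83 + 0.32 × (44 − 83) = 70.52 → 71%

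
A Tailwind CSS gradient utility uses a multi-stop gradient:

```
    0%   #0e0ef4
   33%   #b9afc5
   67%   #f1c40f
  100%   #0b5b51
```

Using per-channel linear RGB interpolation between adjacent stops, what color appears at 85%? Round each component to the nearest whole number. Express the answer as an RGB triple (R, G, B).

(116, 139, 51)

85% lies between the 67% and 100% stops, so the local fraction is t = (85 − 67)/(100 − 67) = 18/33 ≈ 0.5455.
#f1c40f → (241, 196, 15); #0b5b51 → (11, 91, 81).
R = 241 + 0.5455 × (11 − 241) = 115.535 → 116
G = 196 + 0.5455 × (91 − 196) = 138.722 → 139
B = 15 + 0.5455 × (81 − 15) = 51.003 → 51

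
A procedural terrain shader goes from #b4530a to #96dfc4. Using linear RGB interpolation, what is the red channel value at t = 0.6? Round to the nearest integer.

R₁ = 180 (from #b4530a), R₂ = 150 (from #96dfc4).
R = 180 + 0.6 × (150 − 180) = 162 → 162

162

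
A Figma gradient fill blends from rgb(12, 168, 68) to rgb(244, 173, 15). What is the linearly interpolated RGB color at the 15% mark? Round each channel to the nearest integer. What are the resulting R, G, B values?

(47, 169, 60)

15% corresponds to t = 0.15.
R = 12 + 0.15 × (244 − 12) = 12 + 0.15 × 232 = 46.8 → 47
G = 168 + 0.15 × (173 − 168) = 168 + 0.15 × 5 = 168.75 → 169
B = 68 + 0.15 × (15 − 68) = 68 + 0.15 × -53 = 60.05 → 60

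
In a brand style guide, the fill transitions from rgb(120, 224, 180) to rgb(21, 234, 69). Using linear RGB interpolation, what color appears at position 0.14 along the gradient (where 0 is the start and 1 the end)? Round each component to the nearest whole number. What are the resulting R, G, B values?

(106, 225, 164)

R = 120 + 0.14 × (21 − 120) = 120 + 0.14 × -99 = 106.14 → 106
G = 224 + 0.14 × (234 − 224) = 224 + 0.14 × 10 = 225.4 → 225
B = 180 + 0.14 × (69 − 180) = 180 + 0.14 × -111 = 164.46 → 164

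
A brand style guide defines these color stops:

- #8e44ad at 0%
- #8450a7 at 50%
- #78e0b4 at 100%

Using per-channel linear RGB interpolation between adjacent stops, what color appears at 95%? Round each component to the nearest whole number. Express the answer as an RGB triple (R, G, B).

(121, 210, 179)

95% lies between the 50% and 100% stops, so the local fraction is t = (95 − 50)/(100 − 50) = 45/50 ≈ 0.9.
#8450a7 → (132, 80, 167); #78e0b4 → (120, 224, 180).
R = 132 + 0.9 × (120 − 132) = 121.2 → 121
G = 80 + 0.9 × (224 − 80) = 209.6 → 210
B = 167 + 0.9 × (180 − 167) = 178.7 → 179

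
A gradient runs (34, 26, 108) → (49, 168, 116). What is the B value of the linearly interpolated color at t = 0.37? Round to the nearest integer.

B = 108 + 0.37 × (116 − 108) = 110.96 → 111

111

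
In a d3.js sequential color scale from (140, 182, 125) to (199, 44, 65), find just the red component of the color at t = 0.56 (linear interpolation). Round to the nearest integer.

173

R = 140 + 0.56 × (199 − 140) = 173.04 → 173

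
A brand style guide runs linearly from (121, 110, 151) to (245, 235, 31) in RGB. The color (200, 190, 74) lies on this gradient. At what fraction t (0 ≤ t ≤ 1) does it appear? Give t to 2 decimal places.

0.64

Invert the lerp on the G channel (largest span, 125): t = (190 − 110) / (235 − 110) = 80/125 = 0.64.
Check on R: (200 − 121)/(245 − 121) = 0.6371 ✓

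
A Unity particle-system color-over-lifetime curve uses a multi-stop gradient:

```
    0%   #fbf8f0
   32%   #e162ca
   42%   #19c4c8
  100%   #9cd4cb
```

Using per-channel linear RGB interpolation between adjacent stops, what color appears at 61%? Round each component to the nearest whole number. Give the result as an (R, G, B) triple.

(68, 201, 201)

61% lies between the 42% and 100% stops, so the local fraction is t = (61 − 42)/(100 − 42) = 19/58 ≈ 0.3276.
#19c4c8 → (25, 196, 200); #9cd4cb → (156, 212, 203).
R = 25 + 0.3276 × (156 − 25) = 67.916 → 68
G = 196 + 0.3276 × (212 − 196) = 201.242 → 201
B = 200 + 0.3276 × (203 − 200) = 200.983 → 201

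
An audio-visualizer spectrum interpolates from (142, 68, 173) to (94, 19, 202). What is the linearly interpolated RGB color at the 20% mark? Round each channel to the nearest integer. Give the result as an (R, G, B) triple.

20% corresponds to t = 0.2.
R = 142 + 0.2 × (94 − 142) = 142 + 0.2 × -48 = 132.4 → 132
G = 68 + 0.2 × (19 − 68) = 68 + 0.2 × -49 = 58.2 → 58
B = 173 + 0.2 × (202 − 173) = 173 + 0.2 × 29 = 178.8 → 179

(132, 58, 179)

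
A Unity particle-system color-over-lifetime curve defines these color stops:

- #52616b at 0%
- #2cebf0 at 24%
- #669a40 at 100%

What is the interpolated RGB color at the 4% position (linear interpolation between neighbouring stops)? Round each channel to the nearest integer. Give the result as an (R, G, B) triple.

4% lies between the 0% and 24% stops, so the local fraction is t = (4 − 0)/(24 − 0) = 4/24 ≈ 0.1667.
#52616b → (82, 97, 107); #2cebf0 → (44, 235, 240).
R = 82 + 0.1667 × (44 − 82) = 75.665 → 76
G = 97 + 0.1667 × (235 − 97) = 120.005 → 120
B = 107 + 0.1667 × (240 − 107) = 129.171 → 129

(76, 120, 129)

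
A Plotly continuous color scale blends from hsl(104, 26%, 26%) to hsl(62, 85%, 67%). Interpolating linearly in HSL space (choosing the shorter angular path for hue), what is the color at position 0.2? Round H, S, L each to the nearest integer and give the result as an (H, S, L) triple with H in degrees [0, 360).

(96, 38, 34)

Hue arc: Δh = 62 − 104 = -42° (|Δh| ≤ 180, already the shorter path).
H = 104 + 0.2 × (-42) = 95.6 → 96°
S = 26 + 0.2 × (85 − 26) = 37.8 → 38%
L = 26 + 0.2 × (67 − 26) = 34.2 → 34%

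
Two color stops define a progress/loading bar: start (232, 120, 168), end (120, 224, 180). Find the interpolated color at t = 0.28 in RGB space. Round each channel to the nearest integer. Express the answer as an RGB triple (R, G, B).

R = 232 + 0.28 × (120 − 232) = 232 + 0.28 × -112 = 200.64 → 201
G = 120 + 0.28 × (224 − 120) = 120 + 0.28 × 104 = 149.12 → 149
B = 168 + 0.28 × (180 − 168) = 168 + 0.28 × 12 = 171.36 → 171

(201, 149, 171)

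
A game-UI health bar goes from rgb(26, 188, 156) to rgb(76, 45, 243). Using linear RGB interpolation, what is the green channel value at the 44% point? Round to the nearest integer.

125

G = 188 + 0.44 × (45 − 188) = 125.08 → 125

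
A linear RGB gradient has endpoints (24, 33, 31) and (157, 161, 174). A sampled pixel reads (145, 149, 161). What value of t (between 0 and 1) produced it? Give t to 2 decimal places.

Invert the lerp on the B channel (largest span, 143): t = (161 − 31) / (174 − 31) = 130/143 = 0.90909.
Check on R: (145 − 24)/(157 − 24) = 0.9098 ✓

0.91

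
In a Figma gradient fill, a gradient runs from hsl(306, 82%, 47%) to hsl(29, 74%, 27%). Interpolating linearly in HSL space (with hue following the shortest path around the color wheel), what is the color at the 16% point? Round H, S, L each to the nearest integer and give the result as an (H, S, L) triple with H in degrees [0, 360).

Hue: 29 − 306 = -277°, but |-277| > 180 so the shorter arc goes the other way: Δh = -277 + 360 = 83°.
H = 306 + 0.16 × (83) = 319.28 → 319°
S = 82 + 0.16 × (74 − 82) = 80.72 → 81%
L = 47 + 0.16 × (27 − 47) = 43.8 → 44%

(319, 81, 44)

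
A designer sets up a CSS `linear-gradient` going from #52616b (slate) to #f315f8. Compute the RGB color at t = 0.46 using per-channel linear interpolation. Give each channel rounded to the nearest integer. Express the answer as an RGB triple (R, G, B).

(156, 62, 172)

#52616b → (82, 97, 107); #f315f8 → (243, 21, 248).
R = 82 + 0.46 × (243 − 82) = 82 + 0.46 × 161 = 156.06 → 156
G = 97 + 0.46 × (21 − 97) = 97 + 0.46 × -76 = 62.04 → 62
B = 107 + 0.46 × (248 − 107) = 107 + 0.46 × 141 = 171.86 → 172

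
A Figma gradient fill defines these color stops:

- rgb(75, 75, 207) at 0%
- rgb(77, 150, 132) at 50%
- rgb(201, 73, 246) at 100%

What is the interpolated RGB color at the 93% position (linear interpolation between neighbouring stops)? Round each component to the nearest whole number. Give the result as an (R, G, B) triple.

93% lies between the 50% and 100% stops, so the local fraction is t = (93 − 50)/(100 − 50) = 43/50 ≈ 0.86.
R = 77 + 0.86 × (201 − 77) = 183.64 → 184
G = 150 + 0.86 × (73 − 150) = 83.78 → 84
B = 132 + 0.86 × (246 − 132) = 230.04 → 230

(184, 84, 230)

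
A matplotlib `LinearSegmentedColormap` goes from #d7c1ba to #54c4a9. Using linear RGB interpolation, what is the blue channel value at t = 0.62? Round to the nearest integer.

175

B₁ = 186 (from #d7c1ba), B₂ = 169 (from #54c4a9).
B = 186 + 0.62 × (169 − 186) = 175.46 → 175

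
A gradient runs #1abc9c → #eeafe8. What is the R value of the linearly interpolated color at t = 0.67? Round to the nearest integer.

R₁ = 26 (from #1abc9c), R₂ = 238 (from #eeafe8).
R = 26 + 0.67 × (238 − 26) = 168.04 → 168

168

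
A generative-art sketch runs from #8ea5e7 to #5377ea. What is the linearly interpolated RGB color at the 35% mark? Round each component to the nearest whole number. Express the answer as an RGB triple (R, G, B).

(121, 149, 232)

#8ea5e7 → (142, 165, 231); #5377ea → (83, 119, 234).
35% corresponds to t = 0.35.
R = 142 + 0.35 × (83 − 142) = 142 + 0.35 × -59 = 121.35 → 121
G = 165 + 0.35 × (119 − 165) = 165 + 0.35 × -46 = 148.9 → 149
B = 231 + 0.35 × (234 − 231) = 231 + 0.35 × 3 = 232.05 → 232
So the blended color is (121, 149, 232), about #7995e8.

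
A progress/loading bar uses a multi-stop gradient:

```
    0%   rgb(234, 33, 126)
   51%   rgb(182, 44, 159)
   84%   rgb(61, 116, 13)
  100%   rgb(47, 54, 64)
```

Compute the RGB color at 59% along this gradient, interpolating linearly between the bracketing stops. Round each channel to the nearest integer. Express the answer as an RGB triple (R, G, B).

59% lies between the 51% and 84% stops, so the local fraction is t = (59 − 51)/(84 − 51) = 8/33 ≈ 0.2424.
R = 182 + 0.2424 × (61 − 182) = 152.67 → 153
G = 44 + 0.2424 × (116 − 44) = 61.453 → 61
B = 159 + 0.2424 × (13 − 159) = 123.61 → 124

(153, 61, 124)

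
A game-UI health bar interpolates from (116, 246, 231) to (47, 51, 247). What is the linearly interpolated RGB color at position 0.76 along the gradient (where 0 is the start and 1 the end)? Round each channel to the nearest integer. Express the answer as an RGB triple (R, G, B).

R = 116 + 0.76 × (47 − 116) = 116 + 0.76 × -69 = 63.56 → 64
G = 246 + 0.76 × (51 − 246) = 246 + 0.76 × -195 = 97.8 → 98
B = 231 + 0.76 × (247 − 231) = 231 + 0.76 × 16 = 243.16 → 243
So the blended color is (64, 98, 243), about #4062f3.

(64, 98, 243)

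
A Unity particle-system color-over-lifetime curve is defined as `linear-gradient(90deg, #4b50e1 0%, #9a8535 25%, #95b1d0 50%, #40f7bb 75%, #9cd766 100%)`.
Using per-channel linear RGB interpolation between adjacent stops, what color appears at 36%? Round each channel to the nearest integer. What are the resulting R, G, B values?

36% lies between the 25% and 50% stops, so the local fraction is t = (36 − 25)/(50 − 25) = 11/25 ≈ 0.44.
#9a8535 → (154, 133, 53); #95b1d0 → (149, 177, 208).
R = 154 + 0.44 × (149 − 154) = 151.8 → 152
G = 133 + 0.44 × (177 − 133) = 152.36 → 152
B = 53 + 0.44 × (208 − 53) = 121.2 → 121

(152, 152, 121)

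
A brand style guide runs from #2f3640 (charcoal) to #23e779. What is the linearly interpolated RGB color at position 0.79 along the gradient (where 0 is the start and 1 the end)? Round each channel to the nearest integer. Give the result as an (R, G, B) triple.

(38, 194, 109)

#2f3640 → (47, 54, 64); #23e779 → (35, 231, 121).
R = 47 + 0.79 × (35 − 47) = 47 + 0.79 × -12 = 37.52 → 38
G = 54 + 0.79 × (231 − 54) = 54 + 0.79 × 177 = 193.83 → 194
B = 64 + 0.79 × (121 − 64) = 64 + 0.79 × 57 = 109.03 → 109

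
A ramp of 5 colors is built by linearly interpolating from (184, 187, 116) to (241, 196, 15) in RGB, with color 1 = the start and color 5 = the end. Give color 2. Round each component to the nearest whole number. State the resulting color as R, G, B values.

(198, 189, 91)

With 5 swatches and endpoints inclusive, swatch 2 sits at t = (2 − 1)/(5 − 1) = 1/4 ≈ 0.25.
R = 184 + 0.25 × (241 − 184) = 198.25 → 198
G = 187 + 0.25 × (196 − 187) = 189.25 → 189
B = 116 + 0.25 × (15 − 116) = 90.75 → 91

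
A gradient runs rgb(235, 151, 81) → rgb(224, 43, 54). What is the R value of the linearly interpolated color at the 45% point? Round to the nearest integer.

230

R = 235 + 0.45 × (224 − 235) = 230.05 → 230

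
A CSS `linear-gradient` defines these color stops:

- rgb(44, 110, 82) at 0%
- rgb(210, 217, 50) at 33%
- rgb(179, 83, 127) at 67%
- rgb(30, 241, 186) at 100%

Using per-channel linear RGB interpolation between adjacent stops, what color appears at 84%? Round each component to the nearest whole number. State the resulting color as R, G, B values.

(102, 164, 157)

84% lies between the 67% and 100% stops, so the local fraction is t = (84 − 67)/(100 − 67) = 17/33 ≈ 0.5152.
R = 179 + 0.5152 × (30 − 179) = 102.235 → 102
G = 83 + 0.5152 × (241 − 83) = 164.402 → 164
B = 127 + 0.5152 × (186 − 127) = 157.397 → 157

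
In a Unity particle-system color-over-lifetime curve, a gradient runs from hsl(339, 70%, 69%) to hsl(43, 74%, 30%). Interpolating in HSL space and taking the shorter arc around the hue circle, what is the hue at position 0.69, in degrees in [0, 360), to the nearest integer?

23

Hue: 43 − 339 = -296°, but |-296| > 180 so the shorter arc goes the other way: Δh = -296 + 360 = 64°.
H = 339 + 0.69 × (64) = 383.16 → 383 → 383 mod 360 = 23°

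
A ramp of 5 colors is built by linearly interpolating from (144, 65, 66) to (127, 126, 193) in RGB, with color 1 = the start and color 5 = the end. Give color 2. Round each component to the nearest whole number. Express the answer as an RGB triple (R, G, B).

(140, 80, 98)

With 5 swatches and endpoints inclusive, swatch 2 sits at t = (2 − 1)/(5 − 1) = 1/4 ≈ 0.25.
R = 144 + 0.25 × (127 − 144) = 139.75 → 140
G = 65 + 0.25 × (126 − 65) = 80.25 → 80
B = 66 + 0.25 × (193 − 66) = 97.75 → 98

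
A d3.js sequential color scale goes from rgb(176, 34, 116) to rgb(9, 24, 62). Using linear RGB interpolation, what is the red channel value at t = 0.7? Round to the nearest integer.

R = 176 + 0.7 × (9 − 176) = 59.1 → 59

59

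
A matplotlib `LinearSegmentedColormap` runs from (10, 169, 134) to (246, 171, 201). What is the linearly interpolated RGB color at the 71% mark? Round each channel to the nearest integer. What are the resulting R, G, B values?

(178, 170, 182)

71% corresponds to t = 0.71.
R = 10 + 0.71 × (246 − 10) = 10 + 0.71 × 236 = 177.56 → 178
G = 169 + 0.71 × (171 − 169) = 169 + 0.71 × 2 = 170.42 → 170
B = 134 + 0.71 × (201 − 134) = 134 + 0.71 × 67 = 181.57 → 182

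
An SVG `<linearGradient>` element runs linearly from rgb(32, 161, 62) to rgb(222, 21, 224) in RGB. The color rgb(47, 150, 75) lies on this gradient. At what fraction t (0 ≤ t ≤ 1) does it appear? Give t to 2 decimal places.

0.08

Invert the lerp on the R channel (largest span, 190): t = (47 − 32) / (222 − 32) = 15/190 = 0.078947.
Check on G: (150 − 161)/(21 − 161) = 0.07857 ✓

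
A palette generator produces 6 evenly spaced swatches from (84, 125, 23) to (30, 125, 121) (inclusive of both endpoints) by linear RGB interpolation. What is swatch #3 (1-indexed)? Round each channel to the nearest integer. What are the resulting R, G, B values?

With 6 swatches and endpoints inclusive, swatch 3 sits at t = (3 − 1)/(6 − 1) = 2/5 ≈ 0.4.
R = 84 + 0.4 × (30 − 84) = 62.4 → 62
G = 125 + 0.4 × (125 − 125) = 125 → 125
B = 23 + 0.4 × (121 − 23) = 62.2 → 62

(62, 125, 62)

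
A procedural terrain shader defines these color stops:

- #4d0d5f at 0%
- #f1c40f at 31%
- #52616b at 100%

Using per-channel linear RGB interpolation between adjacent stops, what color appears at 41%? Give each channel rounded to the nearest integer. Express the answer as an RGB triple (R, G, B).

(218, 182, 28)

41% lies between the 31% and 100% stops, so the local fraction is t = (41 − 31)/(100 − 31) = 10/69 ≈ 0.1449.
#f1c40f → (241, 196, 15); #52616b → (82, 97, 107).
R = 241 + 0.1449 × (82 − 241) = 217.961 → 218
G = 196 + 0.1449 × (97 − 196) = 181.655 → 182
B = 15 + 0.1449 × (107 − 15) = 28.331 → 28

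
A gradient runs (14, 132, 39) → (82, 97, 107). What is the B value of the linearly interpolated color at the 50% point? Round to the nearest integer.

73

B = 39 + 0.5 × (107 − 39) = 73 → 73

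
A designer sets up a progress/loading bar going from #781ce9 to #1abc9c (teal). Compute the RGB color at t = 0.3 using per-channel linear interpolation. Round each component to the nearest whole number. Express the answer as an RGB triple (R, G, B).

#781ce9 → (120, 28, 233); #1abc9c → (26, 188, 156).
R = 120 + 0.3 × (26 − 120) = 120 + 0.3 × -94 = 91.8 → 92
G = 28 + 0.3 × (188 − 28) = 28 + 0.3 × 160 = 76 → 76
B = 233 + 0.3 × (156 − 233) = 233 + 0.3 × -77 = 209.9 → 210

(92, 76, 210)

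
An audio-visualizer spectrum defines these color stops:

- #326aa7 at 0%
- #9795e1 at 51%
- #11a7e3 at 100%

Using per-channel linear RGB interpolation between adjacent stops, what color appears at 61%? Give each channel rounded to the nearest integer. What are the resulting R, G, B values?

61% lies between the 51% and 100% stops, so the local fraction is t = (61 − 51)/(100 − 51) = 10/49 ≈ 0.2041.
#9795e1 → (151, 149, 225); #11a7e3 → (17, 167, 227).
R = 151 + 0.2041 × (17 − 151) = 123.651 → 124
G = 149 + 0.2041 × (167 − 149) = 152.674 → 153
B = 225 + 0.2041 × (227 − 225) = 225.408 → 225

(124, 153, 225)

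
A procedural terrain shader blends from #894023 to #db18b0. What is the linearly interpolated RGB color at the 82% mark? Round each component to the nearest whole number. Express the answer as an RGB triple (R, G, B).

(204, 31, 151)

#894023 → (137, 64, 35); #db18b0 → (219, 24, 176).
82% corresponds to t = 0.82.
R = 137 + 0.82 × (219 − 137) = 137 + 0.82 × 82 = 204.24 → 204
G = 64 + 0.82 × (24 − 64) = 64 + 0.82 × -40 = 31.2 → 31
B = 35 + 0.82 × (176 − 35) = 35 + 0.82 × 141 = 150.62 → 151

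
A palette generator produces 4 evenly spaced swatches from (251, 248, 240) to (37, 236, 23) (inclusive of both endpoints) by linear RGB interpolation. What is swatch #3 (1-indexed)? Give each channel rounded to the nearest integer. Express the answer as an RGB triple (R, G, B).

(108, 240, 95)

With 4 swatches and endpoints inclusive, swatch 3 sits at t = (3 − 1)/(4 − 1) = 2/3 ≈ 0.6667.
R = 251 + 0.6667 × (37 − 251) = 108.326 → 108
G = 248 + 0.6667 × (236 − 248) = 240 → 240
B = 240 + 0.6667 × (23 − 240) = 95.326 → 95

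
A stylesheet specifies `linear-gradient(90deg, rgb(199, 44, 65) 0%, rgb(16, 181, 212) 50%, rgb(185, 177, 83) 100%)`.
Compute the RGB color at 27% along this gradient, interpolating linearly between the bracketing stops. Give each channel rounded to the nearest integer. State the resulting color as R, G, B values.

27% lies between the 0% and 50% stops, so the local fraction is t = (27 − 0)/(50 − 0) = 27/50 ≈ 0.54.
R = 199 + 0.54 × (16 − 199) = 100.18 → 100
G = 44 + 0.54 × (181 − 44) = 117.98 → 118
B = 65 + 0.54 × (212 − 65) = 144.38 → 144

(100, 118, 144)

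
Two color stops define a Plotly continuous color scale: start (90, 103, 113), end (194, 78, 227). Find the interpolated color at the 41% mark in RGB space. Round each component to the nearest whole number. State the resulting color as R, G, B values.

41% corresponds to t = 0.41.
R = 90 + 0.41 × (194 − 90) = 90 + 0.41 × 104 = 132.64 → 133
G = 103 + 0.41 × (78 − 103) = 103 + 0.41 × -25 = 92.75 → 93
B = 113 + 0.41 × (227 − 113) = 113 + 0.41 × 114 = 159.74 → 160

(133, 93, 160)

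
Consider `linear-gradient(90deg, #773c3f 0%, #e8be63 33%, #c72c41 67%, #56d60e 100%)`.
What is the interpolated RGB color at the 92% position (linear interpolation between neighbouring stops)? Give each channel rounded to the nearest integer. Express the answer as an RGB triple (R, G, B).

92% lies between the 67% and 100% stops, so the local fraction is t = (92 − 67)/(100 − 67) = 25/33 ≈ 0.7576.
#c72c41 → (199, 44, 65); #56d60e → (86, 214, 14).
R = 199 + 0.7576 × (86 − 199) = 113.391 → 113
G = 44 + 0.7576 × (214 − 44) = 172.792 → 173
B = 65 + 0.7576 × (14 − 65) = 26.362 → 26

(113, 173, 26)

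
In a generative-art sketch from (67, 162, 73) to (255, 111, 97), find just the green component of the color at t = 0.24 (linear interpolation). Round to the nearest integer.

150

G = 162 + 0.24 × (111 − 162) = 149.76 → 150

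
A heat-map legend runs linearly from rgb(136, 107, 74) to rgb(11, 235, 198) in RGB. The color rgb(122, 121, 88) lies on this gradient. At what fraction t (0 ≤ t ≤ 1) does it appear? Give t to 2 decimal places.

0.11

Invert the lerp on the G channel (largest span, 128): t = (121 − 107) / (235 − 107) = 14/128 = 0.10938.
Check on R: (122 − 136)/(11 − 136) = 0.112 ✓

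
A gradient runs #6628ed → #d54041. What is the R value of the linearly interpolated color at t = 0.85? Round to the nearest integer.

R₁ = 102 (from #6628ed), R₂ = 213 (from #d54041).
R = 102 + 0.85 × (213 − 102) = 196.35 → 196

196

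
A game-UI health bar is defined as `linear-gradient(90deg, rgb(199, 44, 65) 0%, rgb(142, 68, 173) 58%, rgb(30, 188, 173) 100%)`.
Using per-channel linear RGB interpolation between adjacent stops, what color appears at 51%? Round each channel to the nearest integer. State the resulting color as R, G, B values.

51% lies between the 0% and 58% stops, so the local fraction is t = (51 − 0)/(58 − 0) = 51/58 ≈ 0.8793.
R = 199 + 0.8793 × (142 − 199) = 148.88 → 149
G = 44 + 0.8793 × (68 − 44) = 65.103 → 65
B = 65 + 0.8793 × (173 − 65) = 159.964 → 160

(149, 65, 160)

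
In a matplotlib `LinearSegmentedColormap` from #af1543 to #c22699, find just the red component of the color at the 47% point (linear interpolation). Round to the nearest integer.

184

R₁ = 175 (from #af1543), R₂ = 194 (from #c22699).
R = 175 + 0.47 × (194 − 175) = 183.93 → 184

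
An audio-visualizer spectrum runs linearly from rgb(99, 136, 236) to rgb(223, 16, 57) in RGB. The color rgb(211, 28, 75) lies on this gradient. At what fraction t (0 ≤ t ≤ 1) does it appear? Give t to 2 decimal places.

Invert the lerp on the B channel (largest span, 179): t = (75 − 236) / (57 − 236) = -161/-179 = 0.89944.
Check on R: (211 − 99)/(223 − 99) = 0.9032 ✓

0.90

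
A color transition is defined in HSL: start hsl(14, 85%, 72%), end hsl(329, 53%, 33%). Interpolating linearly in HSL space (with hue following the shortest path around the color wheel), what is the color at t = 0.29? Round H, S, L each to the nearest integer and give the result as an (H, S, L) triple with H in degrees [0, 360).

Hue: 329 − 14 = 315°, but |315| > 180 so the shorter arc goes the other way: Δh = 315 − 360 = -45°.
H = 14 + 0.29 × (-45) = 0.95 → 1°
S = 85 + 0.29 × (53 − 85) = 75.72 → 76%
L = 72 + 0.29 × (33 − 72) = 60.69 → 61%

(1, 76, 61)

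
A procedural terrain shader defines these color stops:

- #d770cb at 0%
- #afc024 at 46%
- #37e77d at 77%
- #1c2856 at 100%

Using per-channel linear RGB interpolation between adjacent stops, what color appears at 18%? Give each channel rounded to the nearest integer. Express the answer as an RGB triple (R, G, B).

18% lies between the 0% and 46% stops, so the local fraction is t = (18 − 0)/(46 − 0) = 18/46 ≈ 0.3913.
#d770cb → (215, 112, 203); #afc024 → (175, 192, 36).
R = 215 + 0.3913 × (175 − 215) = 199.348 → 199
G = 112 + 0.3913 × (192 − 112) = 143.304 → 143
B = 203 + 0.3913 × (36 − 203) = 137.653 → 138

(199, 143, 138)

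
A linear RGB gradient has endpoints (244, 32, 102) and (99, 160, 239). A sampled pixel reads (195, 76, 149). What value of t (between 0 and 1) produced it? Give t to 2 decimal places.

Invert the lerp on the R channel (largest span, 145): t = (195 − 244) / (99 − 244) = -49/-145 = 0.33793.
Check on G: (76 − 32)/(160 − 32) = 0.3438 ✓

0.34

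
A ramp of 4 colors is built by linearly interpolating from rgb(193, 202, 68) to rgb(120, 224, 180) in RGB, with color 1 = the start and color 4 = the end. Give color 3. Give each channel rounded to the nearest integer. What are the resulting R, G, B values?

(144, 217, 143)

With 4 swatches and endpoints inclusive, swatch 3 sits at t = (3 − 1)/(4 − 1) = 2/3 ≈ 0.6667.
R = 193 + 0.6667 × (120 − 193) = 144.331 → 144
G = 202 + 0.6667 × (224 − 202) = 216.667 → 217
B = 68 + 0.6667 × (180 − 68) = 142.67 → 143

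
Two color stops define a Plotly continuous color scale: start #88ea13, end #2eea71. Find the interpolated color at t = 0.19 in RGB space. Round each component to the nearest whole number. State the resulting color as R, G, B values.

#88ea13 → (136, 234, 19); #2eea71 → (46, 234, 113).
R = 136 + 0.19 × (46 − 136) = 136 + 0.19 × -90 = 118.9 → 119
G = 234 + 0.19 × (234 − 234) = 234 + 0.19 × 0 = 234 → 234
B = 19 + 0.19 × (113 − 19) = 19 + 0.19 × 94 = 36.86 → 37

(119, 234, 37)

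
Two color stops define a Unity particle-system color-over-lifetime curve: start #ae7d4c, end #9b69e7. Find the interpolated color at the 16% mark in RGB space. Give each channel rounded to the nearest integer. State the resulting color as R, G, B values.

(171, 122, 101)

#ae7d4c → (174, 125, 76); #9b69e7 → (155, 105, 231).
16% corresponds to t = 0.16.
R = 174 + 0.16 × (155 − 174) = 174 + 0.16 × -19 = 170.96 → 171
G = 125 + 0.16 × (105 − 125) = 125 + 0.16 × -20 = 121.8 → 122
B = 76 + 0.16 × (231 − 76) = 76 + 0.16 × 155 = 100.8 → 101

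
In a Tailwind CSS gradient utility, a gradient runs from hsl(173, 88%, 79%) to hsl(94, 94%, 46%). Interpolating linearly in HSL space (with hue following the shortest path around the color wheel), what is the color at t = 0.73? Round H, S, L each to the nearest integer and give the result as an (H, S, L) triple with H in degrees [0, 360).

(115, 92, 55)

Hue arc: Δh = 94 − 173 = -79° (|Δh| ≤ 180, already the shorter path).
H = 173 + 0.73 × (-79) = 115.33 → 115°
S = 88 + 0.73 × (94 − 88) = 92.38 → 92%
L = 79 + 0.73 × (46 − 79) = 54.91 → 55%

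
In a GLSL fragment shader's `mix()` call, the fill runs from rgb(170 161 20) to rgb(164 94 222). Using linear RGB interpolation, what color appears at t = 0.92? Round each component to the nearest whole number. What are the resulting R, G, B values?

R = 170 + 0.92 × (164 − 170) = 170 + 0.92 × -6 = 164.48 → 164
G = 161 + 0.92 × (94 − 161) = 161 + 0.92 × -67 = 99.36 → 99
B = 20 + 0.92 × (222 − 20) = 20 + 0.92 × 202 = 205.84 → 206

(164, 99, 206)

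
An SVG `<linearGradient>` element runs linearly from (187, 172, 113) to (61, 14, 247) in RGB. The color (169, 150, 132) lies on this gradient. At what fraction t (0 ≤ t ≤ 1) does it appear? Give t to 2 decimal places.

0.14

Invert the lerp on the G channel (largest span, 158): t = (150 − 172) / (14 − 172) = -22/-158 = 0.13924.
Check on R: (169 − 187)/(61 − 187) = 0.1429 ✓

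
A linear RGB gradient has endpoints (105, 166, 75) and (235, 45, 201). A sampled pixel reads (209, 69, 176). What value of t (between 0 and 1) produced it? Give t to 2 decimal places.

0.80

Invert the lerp on the R channel (largest span, 130): t = (209 − 105) / (235 − 105) = 104/130 = 0.8.
Check on G: (69 − 166)/(45 − 166) = 0.8017 ✓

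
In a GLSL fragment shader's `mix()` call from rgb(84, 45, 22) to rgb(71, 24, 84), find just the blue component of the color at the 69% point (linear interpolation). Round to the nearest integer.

65

B = 22 + 0.69 × (84 − 22) = 64.78 → 65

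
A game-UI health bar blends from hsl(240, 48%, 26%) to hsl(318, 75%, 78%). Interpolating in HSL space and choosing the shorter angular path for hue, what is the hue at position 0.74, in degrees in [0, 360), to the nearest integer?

Hue arc: Δh = 318 − 240 = 78° (|Δh| ≤ 180, already the shorter path).
H = 240 + 0.74 × (78) = 297.72 → 298°

298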